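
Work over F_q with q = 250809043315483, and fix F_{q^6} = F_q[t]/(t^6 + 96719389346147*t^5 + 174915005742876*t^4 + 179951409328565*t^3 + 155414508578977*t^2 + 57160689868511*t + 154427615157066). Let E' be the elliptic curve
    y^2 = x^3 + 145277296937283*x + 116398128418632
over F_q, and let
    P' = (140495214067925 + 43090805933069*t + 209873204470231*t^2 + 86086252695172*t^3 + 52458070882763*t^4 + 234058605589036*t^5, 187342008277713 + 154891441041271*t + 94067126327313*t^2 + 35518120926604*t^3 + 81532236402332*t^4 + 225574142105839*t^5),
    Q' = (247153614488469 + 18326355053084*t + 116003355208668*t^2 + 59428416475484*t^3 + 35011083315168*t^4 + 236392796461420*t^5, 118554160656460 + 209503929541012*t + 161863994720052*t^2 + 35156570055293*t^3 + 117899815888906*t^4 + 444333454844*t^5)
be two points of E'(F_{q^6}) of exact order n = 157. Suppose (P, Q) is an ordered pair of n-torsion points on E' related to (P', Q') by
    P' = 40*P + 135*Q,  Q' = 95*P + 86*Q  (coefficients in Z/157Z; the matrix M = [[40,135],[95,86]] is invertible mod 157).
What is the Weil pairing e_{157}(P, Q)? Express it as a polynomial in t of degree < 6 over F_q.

85136455847302 + 249811154699719*t + 11459505976019*t^2 + 217570148926478*t^3 + 69515885025810*t^4 + 216984733535667*t^5

Alternating bilinearity on E[157] (values in mu_{157} in F_{250809043315483^6}) gives e(P',Q') = e(P,Q)^det(M).
det(M) mod 157 = 35; its inverse in (Z/157)^* is 9 (check: 35*9 mod 157 = 1).
8-bit Miller (10011101) on E'/F_{250809043315483} with a'=145277296937283, b'=116398128418632: accumulate tangent/chord ratios at Q'+S and P'+S'.
The quotient is 158921995958469 + 202574154700458*t + 66629836477178*t^2 + 63042159660661*t^3 + 115549169047520*t^4 + 120297184696954*t^5.
Raise to 9: e(P,Q) = 85136455847302 + 249811154699719*t + 11459505976019*t^2 + 217570148926478*t^3 + 69515885025810*t^4 + 216984733535667*t^5 in mu_{157}.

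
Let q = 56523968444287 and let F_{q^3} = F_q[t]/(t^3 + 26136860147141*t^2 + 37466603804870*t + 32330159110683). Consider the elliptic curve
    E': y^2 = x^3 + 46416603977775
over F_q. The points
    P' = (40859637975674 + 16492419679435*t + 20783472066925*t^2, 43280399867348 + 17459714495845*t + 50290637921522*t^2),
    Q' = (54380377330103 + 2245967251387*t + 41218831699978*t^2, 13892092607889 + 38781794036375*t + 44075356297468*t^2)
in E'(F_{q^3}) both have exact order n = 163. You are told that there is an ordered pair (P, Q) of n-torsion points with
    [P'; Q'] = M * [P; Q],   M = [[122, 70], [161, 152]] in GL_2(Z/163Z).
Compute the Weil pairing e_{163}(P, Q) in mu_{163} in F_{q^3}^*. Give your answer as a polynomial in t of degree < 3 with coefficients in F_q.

54086671190901 + 17991702921866*t + 26859313796532*t^2

The 163-Weil pairing on E[163] over F_{56523968444287} is alternating-bilinear: e_{163}(P',Q') = e_{163}(P,Q)^det(M).
So e_{163}(P,Q) = e_{163}(P',Q')^{8}, since 102*8 = 1 mod 163.
Run Miller on y^2=x^3+46416603977775 over F_{56523968444287}: ladder 10100011 (8 bits); e = f_P(D_Q)/f_Q(D_P).
The quotient is 54664831235003 + 18309864936261*t + 41821056457372*t^2.
(54664831235003 + 18309864936261*t + 41821056457372*t^2)^{8} mod (56523968444287,f) = 54086671190901 + 17991702921866*t + 26859313796532*t^2.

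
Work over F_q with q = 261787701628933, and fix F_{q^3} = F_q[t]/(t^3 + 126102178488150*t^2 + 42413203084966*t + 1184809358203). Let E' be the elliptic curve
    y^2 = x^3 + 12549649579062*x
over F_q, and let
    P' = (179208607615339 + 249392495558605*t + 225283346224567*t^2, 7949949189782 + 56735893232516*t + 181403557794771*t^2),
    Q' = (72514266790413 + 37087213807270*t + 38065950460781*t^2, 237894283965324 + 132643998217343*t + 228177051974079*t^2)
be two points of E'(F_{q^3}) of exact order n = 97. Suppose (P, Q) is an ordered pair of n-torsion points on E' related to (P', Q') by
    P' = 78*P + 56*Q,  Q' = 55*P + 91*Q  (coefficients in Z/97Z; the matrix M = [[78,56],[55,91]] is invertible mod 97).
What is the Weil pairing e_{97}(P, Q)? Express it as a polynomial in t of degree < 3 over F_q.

e_{97}(aP+bQ,cP+dQ) = e_{97}(P,Q)^(ad-bc); with (a,b,c,d)=(78,56,55,91) this gives the det-97 law.
det(M) mod 97 = 41; its inverse in (Z/97)^* is 71 (check: 41*71 mod 97 = 1).
Build f_{97,P'} and f_{97,Q'} via the 7-bit ladder of 97=1100001_2; evaluate at shifted divisors; quotient in F_{261787701628933^3}.
f_P(D_Q)/f_Q(D_P) = 137974881064122 + 60293620245463*t + 214555782317055*t^2.
e_{97}(P,Q) = (137974881064122 + 60293620245463*t + 214555782317055*t^2)^{71} = 221538137999971 + 191727307214836*t + 1619511945320*t^2.

221538137999971 + 191727307214836*t + 1619511945320*t^2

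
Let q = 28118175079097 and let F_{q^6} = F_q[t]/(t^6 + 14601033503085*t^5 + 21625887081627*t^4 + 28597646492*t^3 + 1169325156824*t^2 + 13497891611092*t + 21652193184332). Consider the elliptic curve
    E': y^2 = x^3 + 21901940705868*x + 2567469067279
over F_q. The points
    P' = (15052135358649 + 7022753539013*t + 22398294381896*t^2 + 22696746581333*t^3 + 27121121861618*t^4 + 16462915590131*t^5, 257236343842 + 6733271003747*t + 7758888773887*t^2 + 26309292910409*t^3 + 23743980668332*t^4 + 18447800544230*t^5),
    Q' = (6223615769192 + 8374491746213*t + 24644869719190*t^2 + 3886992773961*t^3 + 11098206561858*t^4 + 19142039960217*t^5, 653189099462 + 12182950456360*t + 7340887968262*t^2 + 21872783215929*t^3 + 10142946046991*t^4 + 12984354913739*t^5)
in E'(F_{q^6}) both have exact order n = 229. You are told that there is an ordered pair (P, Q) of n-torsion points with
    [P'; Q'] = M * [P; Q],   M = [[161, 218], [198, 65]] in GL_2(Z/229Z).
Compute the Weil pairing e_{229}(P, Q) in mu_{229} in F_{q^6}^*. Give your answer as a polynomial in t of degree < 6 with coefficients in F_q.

22984463792387 + 6236475350523*t + 5105188643970*t^2 + 4654315262232*t^3 + 2421041017970*t^4 + 3781624883440*t^5

Alternating bilinearity on E[229] (values in mu_{229} in F_{28118175079097^6}) gives e(P',Q') = e(P,Q)^det(M).
Hence e(P,Q) = e(P',Q')^{167} where 167 = 48^{-1} mod 229.
Double-and-add over 11100101: 8-1 doublings, 5-1 additions; each step l_{T,T}/v_{2T} or l_{T,P'}/v at Q'+S for random S.
f_P(D_Q)/f_Q(D_P) = 19889988787539 + 5540631660214*t + 10213371944991*t^2 + 26901846828968*t^3 + 5262683866284*t^4 + 14736470011158*t^5.
e_{229}(P,Q) = (19889988787539 + 5540631660214*t + 10213371944991*t^2 + 26901846828968*t^3 + 5262683866284*t^4 + 14736470011158*t^5)^{167} = 22984463792387 + 6236475350523*t + 5105188643970*t^2 + 4654315262232*t^3 + 2421041017970*t^4 + 3781624883440*t^5.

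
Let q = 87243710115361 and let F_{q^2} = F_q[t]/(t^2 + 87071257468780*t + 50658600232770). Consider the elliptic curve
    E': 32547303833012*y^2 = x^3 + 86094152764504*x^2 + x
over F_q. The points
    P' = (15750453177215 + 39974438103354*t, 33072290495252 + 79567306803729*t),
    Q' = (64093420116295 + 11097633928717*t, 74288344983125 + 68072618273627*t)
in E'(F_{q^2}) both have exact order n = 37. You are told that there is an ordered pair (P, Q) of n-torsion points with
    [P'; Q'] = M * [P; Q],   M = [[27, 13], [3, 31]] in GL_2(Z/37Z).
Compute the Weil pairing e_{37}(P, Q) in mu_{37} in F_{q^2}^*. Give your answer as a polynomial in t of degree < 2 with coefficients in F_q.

82126194777512 + 86096935995826*t

Under M = [[27,13],[3,31]] in GL_2(Z/37), e_{37}(P',Q') = e_{37}(P,Q)^(27*31-13*3 mod 37).
So e_{37}(P,Q) = e_{37}(P',Q')^{30}, since 21*30 = 1 mod 37.
Set x_W=43099693273980*u+17818214480633, y_W=43099693273980*v; then E': y_W^2=x_W^3+75119932457640*x_W+75619378217506.
Build f_{37,P'} and f_{37,Q'} via the 6-bit ladder of 37=100101_2; evaluate at shifted divisors; quotient in F_{87243710115361^2}.
So e_{37}(P',Q') = 65201206386954 + 85199163858563*t.
Hence e(P,Q) = 82126194777512 + 86096935995826*t in F_{87243710115361^2}^*.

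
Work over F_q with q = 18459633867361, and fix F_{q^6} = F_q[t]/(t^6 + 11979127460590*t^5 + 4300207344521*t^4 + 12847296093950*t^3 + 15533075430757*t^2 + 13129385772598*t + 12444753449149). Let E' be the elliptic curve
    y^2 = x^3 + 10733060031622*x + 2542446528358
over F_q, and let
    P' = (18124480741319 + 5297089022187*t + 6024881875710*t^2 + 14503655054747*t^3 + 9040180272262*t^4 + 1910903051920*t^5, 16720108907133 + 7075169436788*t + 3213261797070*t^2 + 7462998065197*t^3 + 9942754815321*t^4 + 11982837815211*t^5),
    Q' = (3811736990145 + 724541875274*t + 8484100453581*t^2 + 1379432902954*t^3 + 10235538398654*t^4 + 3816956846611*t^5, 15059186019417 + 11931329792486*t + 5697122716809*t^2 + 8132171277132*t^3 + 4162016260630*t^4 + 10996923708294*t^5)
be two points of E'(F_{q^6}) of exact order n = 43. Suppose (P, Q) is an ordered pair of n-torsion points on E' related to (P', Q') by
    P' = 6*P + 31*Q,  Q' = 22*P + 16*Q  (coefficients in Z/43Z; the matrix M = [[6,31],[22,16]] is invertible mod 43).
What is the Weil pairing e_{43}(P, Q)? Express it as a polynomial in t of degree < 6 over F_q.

e_{43}(aP+bQ,cP+dQ) = e_{43}(P,Q)^(ad-bc); with (a,b,c,d)=(6,31,22,16) this gives the det-43 law.
Hence e(P,Q) = e(P',Q')^{35} where 35 = 16^{-1} mod 43.
Miller loop for e_{43} over F_{18459633867361^6}: bits of 43 = 101011; 5 double steps + 3 add steps, l/v at each.
f_P(D_Q)/f_Q(D_P) = 12336100880192 + 16937856535626*t + 8513949457297*t^2 + 9351096615100*t^3 + 9930685626650*t^4 + 11005262954406*t^5.
e_{43}(P,Q) = (12336100880192 + 16937856535626*t + 8513949457297*t^2 + 9351096615100*t^3 + 9930685626650*t^4 + 11005262954406*t^5)^{35} = 3618566913694 + 199501878404*t + 11234679133261*t^2 + 1822327430748*t^3 + 9775290458205*t^4 + 744676754960*t^5.

3618566913694 + 199501878404*t + 11234679133261*t^2 + 1822327430748*t^3 + 9775290458205*t^4 + 744676754960*t^5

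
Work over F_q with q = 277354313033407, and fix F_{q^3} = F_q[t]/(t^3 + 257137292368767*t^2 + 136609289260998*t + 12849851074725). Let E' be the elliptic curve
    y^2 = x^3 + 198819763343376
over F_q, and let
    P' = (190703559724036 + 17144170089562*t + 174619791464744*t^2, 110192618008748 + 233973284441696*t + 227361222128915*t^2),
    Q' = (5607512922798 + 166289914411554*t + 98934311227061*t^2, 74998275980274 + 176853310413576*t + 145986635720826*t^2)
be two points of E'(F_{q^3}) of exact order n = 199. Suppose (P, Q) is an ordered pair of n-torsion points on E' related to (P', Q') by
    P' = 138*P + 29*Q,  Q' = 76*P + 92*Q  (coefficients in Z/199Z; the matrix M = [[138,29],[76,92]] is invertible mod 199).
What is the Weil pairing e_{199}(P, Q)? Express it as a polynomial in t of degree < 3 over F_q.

e_{199}(aP+bQ,cP+dQ) = e_{199}(P,Q)^(ad-bc); with (a,b,c,d)=(138,29,76,92) this gives the det-199 law.
138*92 - 29*76 = 10492; reduced mod 199: det = 144, inverse 123.
Build f_{199,P'} and f_{199,Q'} via the 8-bit ladder of 199=11000111_2; evaluate at shifted divisors; quotient in F_{277354313033407^3}.
Result: e(P',Q') = 68055656702924 + 112448494510862*t + 274314891533783*t^2.
Raise to 123: e(P,Q) = 113150848899375 + 235835659759819*t + 198710690239494*t^2 in mu_{199}.

113150848899375 + 235835659759819*t + 198710690239494*t^2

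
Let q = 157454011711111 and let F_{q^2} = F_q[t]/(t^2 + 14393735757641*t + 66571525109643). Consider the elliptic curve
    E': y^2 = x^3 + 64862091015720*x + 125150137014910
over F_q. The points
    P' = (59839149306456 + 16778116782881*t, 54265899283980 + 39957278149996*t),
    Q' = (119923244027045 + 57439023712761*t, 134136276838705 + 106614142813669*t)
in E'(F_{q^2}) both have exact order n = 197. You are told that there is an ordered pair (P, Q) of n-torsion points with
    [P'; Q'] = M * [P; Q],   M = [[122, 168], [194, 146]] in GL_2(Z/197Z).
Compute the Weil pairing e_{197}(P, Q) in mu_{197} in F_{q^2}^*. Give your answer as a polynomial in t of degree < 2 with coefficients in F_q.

27946523024226 + 42236036517376*t

Alternating bilinearity on E[197] (values in mu_{197} in F_{157454011711111^2}) gives e(P',Q') = e(P,Q)^det(M).
Inverting 192 mod 197: 118. Thus e_{197}(P,Q) = e(P',Q')^{118}.
Run Miller on y^2=x^3+64862091015720*x+125150137014910 over F_{157454011711111}: ladder 11000101 (8 bits); e = f_P(D_Q)/f_Q(D_P).
So e_{197}(P',Q') = 92590620976993 + 149345398492274*t.
Raise to 118: e(P,Q) = 27946523024226 + 42236036517376*t in mu_{197}.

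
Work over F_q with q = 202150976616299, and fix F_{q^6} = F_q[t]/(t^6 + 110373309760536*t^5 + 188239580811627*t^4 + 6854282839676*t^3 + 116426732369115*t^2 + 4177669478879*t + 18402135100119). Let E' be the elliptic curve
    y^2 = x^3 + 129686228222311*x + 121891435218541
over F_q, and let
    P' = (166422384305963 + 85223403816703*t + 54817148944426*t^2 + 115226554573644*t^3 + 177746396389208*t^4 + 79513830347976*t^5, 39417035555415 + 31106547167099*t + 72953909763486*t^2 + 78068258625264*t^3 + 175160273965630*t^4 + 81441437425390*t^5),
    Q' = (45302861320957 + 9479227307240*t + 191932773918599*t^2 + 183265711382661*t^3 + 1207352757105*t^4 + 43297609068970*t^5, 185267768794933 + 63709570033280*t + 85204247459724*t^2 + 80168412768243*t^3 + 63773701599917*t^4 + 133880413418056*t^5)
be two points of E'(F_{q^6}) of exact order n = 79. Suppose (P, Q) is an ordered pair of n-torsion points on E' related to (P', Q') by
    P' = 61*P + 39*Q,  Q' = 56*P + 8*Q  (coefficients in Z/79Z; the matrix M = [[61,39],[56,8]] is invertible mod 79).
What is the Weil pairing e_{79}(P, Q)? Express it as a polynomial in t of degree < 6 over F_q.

The 79-Weil pairing on E[79] over F_{202150976616299} is alternating-bilinear: e_{79}(P',Q') = e_{79}(P,Q)^det(M).
61*8 - 39*56 = -1696; reduced mod 79: det = 42, inverse 32.
Build f_{79,P'} and f_{79,Q'} via the 7-bit ladder of 79=1001111_2; evaluate at shifted divisors; quotient in F_{202150976616299^6}.
e_{79}(P',Q') = 170845551685743 + 50742958433880*t + 17727202295248*t^2 + 173509898347828*t^3 + 58798046046938*t^4 + 94326784610758*t^5.
(170845551685743 + 50742958433880*t + 17727202295248*t^2 + 173509898347828*t^3 + 58798046046938*t^4 + 94326784610758*t^5)^{32} mod (202150976616299,f) = 157219847531440 + 5780207431970*t + 141277519631927*t^2 + 17989034577876*t^3 + 75789596936477*t^4 + 161652521140947*t^5.

157219847531440 + 5780207431970*t + 141277519631927*t^2 + 17989034577876*t^3 + 75789596936477*t^4 + 161652521140947*t^5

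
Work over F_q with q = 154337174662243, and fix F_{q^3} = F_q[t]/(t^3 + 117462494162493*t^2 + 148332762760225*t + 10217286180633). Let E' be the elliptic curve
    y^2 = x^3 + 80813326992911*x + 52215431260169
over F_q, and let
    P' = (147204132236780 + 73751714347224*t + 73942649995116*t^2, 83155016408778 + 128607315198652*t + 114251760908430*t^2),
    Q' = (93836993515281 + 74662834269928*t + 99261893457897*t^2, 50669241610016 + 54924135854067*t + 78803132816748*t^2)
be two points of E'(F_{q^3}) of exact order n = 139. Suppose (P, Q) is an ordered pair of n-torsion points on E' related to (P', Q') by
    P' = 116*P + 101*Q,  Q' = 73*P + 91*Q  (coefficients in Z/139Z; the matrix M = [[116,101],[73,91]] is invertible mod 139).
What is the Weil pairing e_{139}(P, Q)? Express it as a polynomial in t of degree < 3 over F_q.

e_{139} is bilinear + alternating on E[139], so e_{139}(116*P + 101*Q, 73*P + 91*Q) = e_{139}(P,Q)^(116*91-101*73).
det(M) mod 139 = 125; its inverse in (Z/139)^* is 129 (check: 125*129 mod 139 = 1).
Build f_{139,P'} and f_{139,Q'} via the 8-bit ladder of 139=10001011_2; evaluate at shifted divisors; quotient in F_{154337174662243^3}.
f_P(D_Q)/f_Q(D_P) = 130934057188359 + 43814274544160*t + 9785852156851*t^2.
Raise to 129: e(P,Q) = 130498026014377 + 71929153691911*t + 3322491988871*t^2 in mu_{139}.

130498026014377 + 71929153691911*t + 3322491988871*t^2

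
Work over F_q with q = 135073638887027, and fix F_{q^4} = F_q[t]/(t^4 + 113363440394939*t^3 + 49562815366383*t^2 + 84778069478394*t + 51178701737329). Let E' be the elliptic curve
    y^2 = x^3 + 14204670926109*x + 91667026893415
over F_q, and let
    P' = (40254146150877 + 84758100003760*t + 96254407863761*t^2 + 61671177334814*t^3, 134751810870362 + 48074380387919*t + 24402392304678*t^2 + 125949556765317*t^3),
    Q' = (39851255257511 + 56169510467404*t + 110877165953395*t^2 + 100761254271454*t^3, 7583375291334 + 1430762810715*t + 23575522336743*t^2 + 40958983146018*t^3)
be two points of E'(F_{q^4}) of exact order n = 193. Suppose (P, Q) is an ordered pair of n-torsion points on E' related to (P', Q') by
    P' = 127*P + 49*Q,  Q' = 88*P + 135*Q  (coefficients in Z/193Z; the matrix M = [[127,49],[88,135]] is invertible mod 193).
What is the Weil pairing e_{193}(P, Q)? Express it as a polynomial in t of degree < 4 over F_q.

e_{193} is bilinear + alternating on E[193], so e_{193}(127*P + 49*Q, 88*P + 135*Q) = e_{193}(P,Q)^(127*135-49*88).
det(M) mod 193 = 95; its inverse in (Z/193)^* is 128 (check: 95*128 mod 193 = 1).
Build f_{193,P'} and f_{193,Q'} via the 8-bit ladder of 193=11000001_2; evaluate at shifted divisors; quotient in F_{135073638887027^4}.
The quotient is 21487929017430 + 18360228087139*t + 98694183077640*t^2 + 430917999460*t^3.
Finally e_{193}(P,Q) = 112603204114827 + 56036924133138*t + 20127067830853*t^2 + 70565487368209*t^3.

112603204114827 + 56036924133138*t + 20127067830853*t^2 + 70565487368209*t^3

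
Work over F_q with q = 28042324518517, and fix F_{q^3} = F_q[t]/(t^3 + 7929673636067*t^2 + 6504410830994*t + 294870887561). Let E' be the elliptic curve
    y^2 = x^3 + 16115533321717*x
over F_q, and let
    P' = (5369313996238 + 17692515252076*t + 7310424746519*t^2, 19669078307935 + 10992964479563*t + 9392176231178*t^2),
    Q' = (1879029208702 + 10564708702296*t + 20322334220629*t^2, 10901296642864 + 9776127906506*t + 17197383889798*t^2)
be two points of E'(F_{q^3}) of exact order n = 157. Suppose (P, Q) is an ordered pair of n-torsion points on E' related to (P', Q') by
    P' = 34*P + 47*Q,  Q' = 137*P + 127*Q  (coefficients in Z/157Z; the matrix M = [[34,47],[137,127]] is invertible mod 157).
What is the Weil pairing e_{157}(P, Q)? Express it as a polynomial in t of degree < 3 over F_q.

18557055433460 + 5918442826497*t + 2902442482401*t^2

Alternating bilinearity on E[157] (values in mu_{157} in F_{28042324518517^3}) gives e(P',Q') = e(P,Q)^det(M).
So e_{157}(P,Q) = e_{157}(P',Q')^{104}, since 77*104 = 1 mod 157.
Run Miller on y^2=x^3+16115533321717*x over F_{28042324518517}: ladder 10011101 (8 bits); e = f_P(D_Q)/f_Q(D_P).
The quotient is 16900848515177 + 25610928143216*t + 5353101419987*t^2.
Thus e_{157}(P,Q) = 18557055433460 + 5918442826497*t + 2902442482401*t^2.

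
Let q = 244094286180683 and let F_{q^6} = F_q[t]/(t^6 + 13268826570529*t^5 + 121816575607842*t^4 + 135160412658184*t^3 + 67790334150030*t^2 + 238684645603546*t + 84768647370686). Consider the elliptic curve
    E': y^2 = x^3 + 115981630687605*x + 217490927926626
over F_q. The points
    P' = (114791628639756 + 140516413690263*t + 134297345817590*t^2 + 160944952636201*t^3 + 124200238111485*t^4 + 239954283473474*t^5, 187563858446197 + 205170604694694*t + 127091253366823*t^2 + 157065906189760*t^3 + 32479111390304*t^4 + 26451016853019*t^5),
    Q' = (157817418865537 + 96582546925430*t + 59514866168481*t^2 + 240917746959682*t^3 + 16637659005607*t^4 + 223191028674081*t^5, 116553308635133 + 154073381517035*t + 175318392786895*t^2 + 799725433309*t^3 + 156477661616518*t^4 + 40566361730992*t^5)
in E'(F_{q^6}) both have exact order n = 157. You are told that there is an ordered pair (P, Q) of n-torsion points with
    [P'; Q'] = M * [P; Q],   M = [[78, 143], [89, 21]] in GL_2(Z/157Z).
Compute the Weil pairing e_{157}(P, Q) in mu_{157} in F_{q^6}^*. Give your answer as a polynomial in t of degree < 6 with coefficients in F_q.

Under M = [[78,143],[89,21]] in GL_2(Z/157), e_{157}(P',Q') = e_{157}(P,Q)^(78*21-143*89 mod 157).
So e_{157}(P,Q) = e_{157}(P',Q')^{111}, since 58*111 = 1 mod 157.
8-bit Miller (10011101) on E'/F_{244094286180683} with a'=115981630687605, b'=217490927926626: accumulate tangent/chord ratios at Q'+S and P'+S'.
Result: e(P',Q') = 216542536946698 + 237479740894327*t + 39897087472625*t^2 + 154485682801303*t^3 + 156628695271840*t^4 + 96727490569355*t^5.
e_{157}(P,Q) = (216542536946698 + 237479740894327*t + 39897087472625*t^2 + 154485682801303*t^3 + 156628695271840*t^4 + 96727490569355*t^5)^{111} = 73891474131212 + 19359815702175*t + 82034496491080*t^2 + 34194439444913*t^3 + 164042009565892*t^4 + 20354830857495*t^5.

73891474131212 + 19359815702175*t + 82034496491080*t^2 + 34194439444913*t^3 + 164042009565892*t^4 + 20354830857495*t^5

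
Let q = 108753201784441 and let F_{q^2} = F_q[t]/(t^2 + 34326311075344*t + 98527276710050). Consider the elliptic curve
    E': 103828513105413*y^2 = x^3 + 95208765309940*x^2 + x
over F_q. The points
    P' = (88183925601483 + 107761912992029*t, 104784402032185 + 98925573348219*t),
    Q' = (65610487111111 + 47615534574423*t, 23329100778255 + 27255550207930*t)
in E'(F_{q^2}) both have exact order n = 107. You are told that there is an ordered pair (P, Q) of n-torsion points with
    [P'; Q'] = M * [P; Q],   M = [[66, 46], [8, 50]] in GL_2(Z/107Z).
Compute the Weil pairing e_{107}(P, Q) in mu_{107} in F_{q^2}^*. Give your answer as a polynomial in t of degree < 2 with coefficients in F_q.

93948873728733 + 74213698848192*t

Under M = [[66,46],[8,50]] in GL_2(Z/107), e_{107}(P',Q') = e_{107}(P,Q)^(66*50-46*8 mod 107).
det M = 66*50 - 46*8 = 2932 = 43 (mod 107); 43^{-1} = 5 (mod 107).
Montgomery->Weierstrass: x_W = 45548530485150*x+91600628722110, y_W=45548530485150*y on F_{108753201784441}; lands on y^2=x^3+7598844427249*x+52039225735354.
Build f_{107,P'} and f_{107,Q'} via the 7-bit ladder of 107=1101011_2; evaluate at shifted divisors; quotient in F_{108753201784441^2}.
The quotient is 36826103551085 + 37158463520901*t.
Finally e_{107}(P,Q) = 93948873728733 + 74213698848192*t.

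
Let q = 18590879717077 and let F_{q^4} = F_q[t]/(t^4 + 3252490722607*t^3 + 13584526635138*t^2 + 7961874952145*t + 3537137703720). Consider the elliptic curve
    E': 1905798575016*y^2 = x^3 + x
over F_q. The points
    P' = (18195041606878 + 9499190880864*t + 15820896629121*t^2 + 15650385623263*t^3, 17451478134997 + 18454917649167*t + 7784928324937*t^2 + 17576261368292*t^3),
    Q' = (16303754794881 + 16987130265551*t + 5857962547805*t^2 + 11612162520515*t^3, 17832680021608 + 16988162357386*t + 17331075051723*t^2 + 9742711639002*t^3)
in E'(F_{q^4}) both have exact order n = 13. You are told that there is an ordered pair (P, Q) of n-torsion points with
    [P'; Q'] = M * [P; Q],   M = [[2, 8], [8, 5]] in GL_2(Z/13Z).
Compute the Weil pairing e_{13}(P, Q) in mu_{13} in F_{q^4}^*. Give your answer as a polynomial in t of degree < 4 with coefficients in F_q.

The 13-Weil pairing on E[13] over F_{18590879717077} is alternating-bilinear: e_{13}(P',Q') = e_{13}(P,Q)^det(M).
2*5 - 8*8 = -54; reduced mod 13: det = 11, inverse 6.
Montgomery->Weierstrass: x_W = 3898580983825*x, y_W=3898580983825*y on F_{18590879717077}; lands on y^2=x^3+17272201991929*x.
Miller loop for e_{13} over F_{18590879717077^4}: bits of 13 = 1101; 3 double steps + 2 add steps, l/v at each.
Result: e(P',Q') = 7437577083927 + 2672441835642*t + 5072754827015*t^2 + 3507970799340*t^3.
(7437577083927 + 2672441835642*t + 5072754827015*t^2 + 3507970799340*t^3)^{6} mod (18590879717077,f) = 10399258059858 + 2801712566743*t + 66786300471*t^2 + 17555758696595*t^3.

10399258059858 + 2801712566743*t + 66786300471*t^2 + 17555758696595*t^3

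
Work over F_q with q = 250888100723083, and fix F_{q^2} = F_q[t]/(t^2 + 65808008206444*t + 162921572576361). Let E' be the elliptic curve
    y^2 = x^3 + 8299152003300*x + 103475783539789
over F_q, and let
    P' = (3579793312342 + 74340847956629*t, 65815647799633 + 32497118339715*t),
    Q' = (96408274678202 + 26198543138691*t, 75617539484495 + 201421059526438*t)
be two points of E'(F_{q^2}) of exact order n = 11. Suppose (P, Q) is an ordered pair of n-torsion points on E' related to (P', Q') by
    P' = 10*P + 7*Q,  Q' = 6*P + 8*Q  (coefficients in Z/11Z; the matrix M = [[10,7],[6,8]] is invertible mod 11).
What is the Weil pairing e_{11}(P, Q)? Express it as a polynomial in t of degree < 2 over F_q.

63537550843496 + 13700920765225*t

Alternating bilinearity on E[11] (values in mu_{11} in F_{250888100723083^2}) gives e(P',Q') = e(P,Q)^det(M).
det M = 10*8 - 7*6 = 38 = 5 (mod 11); 5^{-1} = 9 (mod 11).
n = 11 = (1011)_2 (4 bits, wt 3); accumulate f_{11,P'}(Q'+S)/f_{11,P'}(S) along the 3-step ladder.
Miller gives e_{11}(P',Q') = 138926954863907 + 211172199444547*t in F_{250888100723083^2}.
Raise to 9: e(P,Q) = 63537550843496 + 13700920765225*t in mu_{11}.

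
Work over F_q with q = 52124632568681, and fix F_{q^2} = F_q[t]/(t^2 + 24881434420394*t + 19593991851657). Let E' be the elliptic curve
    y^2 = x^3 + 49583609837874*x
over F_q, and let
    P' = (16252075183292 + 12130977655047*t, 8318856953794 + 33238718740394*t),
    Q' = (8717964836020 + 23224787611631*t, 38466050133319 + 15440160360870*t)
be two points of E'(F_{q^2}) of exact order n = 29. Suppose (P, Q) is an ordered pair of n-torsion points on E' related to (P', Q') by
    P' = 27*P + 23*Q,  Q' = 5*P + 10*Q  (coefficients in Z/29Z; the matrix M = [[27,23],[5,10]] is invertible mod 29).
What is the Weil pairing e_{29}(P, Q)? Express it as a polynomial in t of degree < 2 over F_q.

e_{29}(aP+bQ,cP+dQ) = e_{29}(P,Q)^(ad-bc); with (a,b,c,d)=(27,23,5,10) this gives the det-29 law.
Hence e(P,Q) = e(P',Q')^{3} where 3 = 10^{-1} mod 29.
Miller loop for e_{29} over F_{52124632568681^2}: bits of 29 = 11101; 4 double steps + 3 add steps, l/v at each.
The quotient is 3509895365442 + 15982275773771*t.
Raise to 3: e(P,Q) = 27803266636355 + 34135873257335*t in mu_{29}.

27803266636355 + 34135873257335*t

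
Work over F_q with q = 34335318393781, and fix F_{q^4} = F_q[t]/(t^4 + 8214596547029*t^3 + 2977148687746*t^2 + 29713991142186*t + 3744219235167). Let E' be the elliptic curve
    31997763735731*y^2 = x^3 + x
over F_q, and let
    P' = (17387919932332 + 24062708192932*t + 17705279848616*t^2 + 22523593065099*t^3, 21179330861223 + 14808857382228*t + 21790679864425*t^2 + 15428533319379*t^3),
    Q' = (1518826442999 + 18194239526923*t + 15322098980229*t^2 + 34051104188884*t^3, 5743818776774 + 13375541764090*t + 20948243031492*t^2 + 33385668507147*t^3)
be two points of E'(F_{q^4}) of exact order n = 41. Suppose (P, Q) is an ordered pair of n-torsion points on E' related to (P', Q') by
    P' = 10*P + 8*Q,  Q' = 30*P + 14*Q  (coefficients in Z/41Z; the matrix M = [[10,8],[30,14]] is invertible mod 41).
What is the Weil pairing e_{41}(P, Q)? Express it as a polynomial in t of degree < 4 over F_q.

9528993341784 + 1817145124991*t + 26902759349301*t^2 + 6363828066757*t^3

Since e_{41}(P,P)=e_{41}(Q,Q)=1 and e_{41}(Q,P)=e_{41}(P,Q)^{-1}, expanding e_{41}(10*P + 8*Q,30*P + 14*Q) leaves e(P,Q)^det(M).
det(M) mod 41 = 23; its inverse in (Z/41)^* is 25 (check: 23*25 mod 41 = 1).
Undo Montgomery via alpha=0, beta=16151942136341: (a',b')=(19472970213086,0) over F_{34335318393781}.
Run Miller on y^2=x^3+19472970213086*x over F_{34335318393781}: ladder 101001 (6 bits); e = f_P(D_Q)/f_Q(D_P).
Miller gives e_{41}(P',Q') = 19785134266056 + 23308475890069*t + 14171228840691*t^2 + 7419760250037*t^3 in F_{34335318393781^4}.
e_{41}(P,Q) = (19785134266056 + 23308475890069*t + 14171228840691*t^2 + 7419760250037*t^3)^{25} = 9528993341784 + 1817145124991*t + 26902759349301*t^2 + 6363828066757*t^3.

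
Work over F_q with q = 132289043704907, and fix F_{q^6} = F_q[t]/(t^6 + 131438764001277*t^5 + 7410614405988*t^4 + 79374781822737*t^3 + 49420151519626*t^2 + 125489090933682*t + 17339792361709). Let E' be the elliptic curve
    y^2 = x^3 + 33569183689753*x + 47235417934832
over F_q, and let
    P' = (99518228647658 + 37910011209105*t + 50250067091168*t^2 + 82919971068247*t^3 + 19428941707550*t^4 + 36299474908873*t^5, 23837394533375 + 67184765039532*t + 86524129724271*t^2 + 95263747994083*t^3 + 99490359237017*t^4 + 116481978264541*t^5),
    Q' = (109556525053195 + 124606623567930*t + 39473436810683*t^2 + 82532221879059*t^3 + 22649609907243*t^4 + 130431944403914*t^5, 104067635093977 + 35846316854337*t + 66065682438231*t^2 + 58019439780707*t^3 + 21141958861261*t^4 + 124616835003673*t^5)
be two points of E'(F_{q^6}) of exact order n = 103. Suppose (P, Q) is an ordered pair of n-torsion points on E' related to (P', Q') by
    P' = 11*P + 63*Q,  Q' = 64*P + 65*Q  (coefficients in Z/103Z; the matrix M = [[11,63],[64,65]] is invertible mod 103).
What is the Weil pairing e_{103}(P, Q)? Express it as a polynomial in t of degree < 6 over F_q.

Alternating bilinearity on E[103] (values in mu_{103} in F_{132289043704907^6}) gives e(P',Q') = e(P,Q)^det(M).
Inverting 82 mod 103: 49. Thus e_{103}(P,Q) = e(P',Q')^{49}.
Miller loop for e_{103} over F_{132289043704907^6}: bits of 103 = 1100111; 6 double steps + 4 add steps, l/v at each.
Result: e(P',Q') = 39491154875064 + 34091525917300*t + 72041879026429*t^2 + 77539005286635*t^3 + 103757955277388*t^4 + 55922382531165*t^5.
e_{103}(P,Q) = (39491154875064 + 34091525917300*t + 72041879026429*t^2 + 77539005286635*t^3 + 103757955277388*t^4 + 55922382531165*t^5)^{49} = 46354736746375 + 63493337753380*t + 59276175907216*t^2 + 115226097035189*t^3 + 34082343435244*t^4 + 68742706058414*t^5.

46354736746375 + 63493337753380*t + 59276175907216*t^2 + 115226097035189*t^3 + 34082343435244*t^4 + 68742706058414*t^5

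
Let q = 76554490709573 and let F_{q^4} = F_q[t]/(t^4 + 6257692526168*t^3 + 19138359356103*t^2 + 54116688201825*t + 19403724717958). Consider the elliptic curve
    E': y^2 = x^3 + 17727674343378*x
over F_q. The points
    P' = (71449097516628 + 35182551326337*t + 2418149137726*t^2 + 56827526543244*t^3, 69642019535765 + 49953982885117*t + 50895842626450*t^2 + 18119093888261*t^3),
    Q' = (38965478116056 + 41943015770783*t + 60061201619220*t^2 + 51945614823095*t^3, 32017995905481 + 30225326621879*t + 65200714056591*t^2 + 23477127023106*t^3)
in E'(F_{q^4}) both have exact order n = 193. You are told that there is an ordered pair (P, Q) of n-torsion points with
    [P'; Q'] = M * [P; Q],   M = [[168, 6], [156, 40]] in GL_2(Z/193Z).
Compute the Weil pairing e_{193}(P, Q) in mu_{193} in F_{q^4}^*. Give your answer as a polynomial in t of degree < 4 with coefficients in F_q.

e_{193}(aP+bQ,cP+dQ) = e_{193}(P,Q)^(ad-bc); with (a,b,c,d)=(168,6,156,40) this gives the det-193 law.
So e_{193}(P,Q) = e_{193}(P',Q')^{32}, since 187*32 = 1 mod 193.
n = 193 = (11000001)_2 (8 bits, wt 3); accumulate f_{193,P'}(Q'+S)/f_{193,P'}(S) along the 7-step ladder.
f_P(D_Q)/f_Q(D_P) = 45968871624708 + 27544697145563*t + 9459054230015*t^2 + 12989989447876*t^3.
e_{193}(P,Q) = (45968871624708 + 27544697145563*t + 9459054230015*t^2 + 12989989447876*t^3)^{32} = 48154978382861 + 32432438390898*t + 41729255434649*t^2 + 53800238081927*t^3.

48154978382861 + 32432438390898*t + 41729255434649*t^2 + 53800238081927*t^3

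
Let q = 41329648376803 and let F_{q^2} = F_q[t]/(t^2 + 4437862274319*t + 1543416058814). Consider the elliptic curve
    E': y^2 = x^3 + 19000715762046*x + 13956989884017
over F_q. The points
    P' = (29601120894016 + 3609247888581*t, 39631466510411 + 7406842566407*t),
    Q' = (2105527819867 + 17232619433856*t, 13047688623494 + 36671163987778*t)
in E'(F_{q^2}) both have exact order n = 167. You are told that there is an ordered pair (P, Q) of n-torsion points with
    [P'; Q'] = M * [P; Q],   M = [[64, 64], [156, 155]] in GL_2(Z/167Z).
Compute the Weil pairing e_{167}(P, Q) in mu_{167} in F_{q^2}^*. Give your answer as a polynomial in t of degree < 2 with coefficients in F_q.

17468382343283 + 33100365605451*t

Since e_{167}(P,P)=e_{167}(Q,Q)=1 and e_{167}(Q,P)=e_{167}(P,Q)^{-1}, expanding e_{167}(64*P + 64*Q,156*P + 155*Q) leaves e(P,Q)^det(M).
64*155 - 64*156 = -64; reduced mod 167: det = 103, inverse 60.
8-bit Miller (10100111) on E'/F_{41329648376803} with a'=19000715762046, b'=13956989884017: accumulate tangent/chord ratios at Q'+S and P'+S'.
Miller gives e_{167}(P',Q') = 30266357538153 + 34726256690399*t in F_{41329648376803^2}.
e_{167}(P,Q) = (30266357538153 + 34726256690399*t)^{60} = 17468382343283 + 33100365605451*t.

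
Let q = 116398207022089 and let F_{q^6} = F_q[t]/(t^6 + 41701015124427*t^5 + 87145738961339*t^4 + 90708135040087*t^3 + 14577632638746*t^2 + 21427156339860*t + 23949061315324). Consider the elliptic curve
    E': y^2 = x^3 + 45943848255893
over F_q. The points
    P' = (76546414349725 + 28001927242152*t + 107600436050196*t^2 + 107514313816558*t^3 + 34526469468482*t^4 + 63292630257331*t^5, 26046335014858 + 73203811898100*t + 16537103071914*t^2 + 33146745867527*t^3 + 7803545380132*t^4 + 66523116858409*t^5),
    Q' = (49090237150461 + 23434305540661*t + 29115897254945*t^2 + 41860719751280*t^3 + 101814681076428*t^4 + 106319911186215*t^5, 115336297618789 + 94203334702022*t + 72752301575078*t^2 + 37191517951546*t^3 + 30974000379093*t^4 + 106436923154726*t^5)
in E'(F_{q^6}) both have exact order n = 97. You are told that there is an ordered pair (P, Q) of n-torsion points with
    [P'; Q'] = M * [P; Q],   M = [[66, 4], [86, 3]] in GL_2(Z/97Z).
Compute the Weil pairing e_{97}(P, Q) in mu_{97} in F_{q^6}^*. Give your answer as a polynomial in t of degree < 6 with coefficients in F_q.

5109042430950 + 93826534495288*t + 96560768680445*t^2 + 66587316345630*t^3 + 23820823630790*t^4 + 99661310848530*t^5

The 97-Weil pairing on E[97] over F_{116398207022089} is alternating-bilinear: e_{97}(P',Q') = e_{97}(P,Q)^det(M).
66*3 - 4*86 = -146; reduced mod 97: det = 48, inverse 95.
n = 97 = (1100001)_2 (7 bits, wt 3); accumulate f_{97,P'}(Q'+S)/f_{97,P'}(S) along the 6-step ladder.
Miller gives e_{97}(P',Q') = 85439137998514 + 77100197407983*t + 47132547169853*t^2 + 19568451709978*t^3 + 43477255163980*t^4 + 64447418726380*t^5 in F_{116398207022089^6}.
Thus e_{97}(P,Q) = 5109042430950 + 93826534495288*t + 96560768680445*t^2 + 66587316345630*t^3 + 23820823630790*t^4 + 99661310848530*t^5.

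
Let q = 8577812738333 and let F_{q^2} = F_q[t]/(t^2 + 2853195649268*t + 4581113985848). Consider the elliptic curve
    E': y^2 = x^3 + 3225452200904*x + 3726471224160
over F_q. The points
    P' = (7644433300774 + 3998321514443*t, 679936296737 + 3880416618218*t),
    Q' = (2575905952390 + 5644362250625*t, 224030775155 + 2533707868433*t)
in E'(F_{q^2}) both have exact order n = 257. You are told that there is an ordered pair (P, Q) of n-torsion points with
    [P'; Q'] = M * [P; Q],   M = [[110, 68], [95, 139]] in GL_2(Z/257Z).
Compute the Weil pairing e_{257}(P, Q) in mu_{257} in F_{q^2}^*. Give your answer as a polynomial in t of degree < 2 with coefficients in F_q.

8119419157246 + 3767240930881*t

Alternating bilinearity on E[257] (values in mu_{257} in F_{8577812738333^2}) gives e(P',Q') = e(P,Q)^det(M).
So e_{257}(P,Q) = e_{257}(P',Q')^{176}, since 92*176 = 1 mod 257.
Build f_{257,P'} and f_{257,Q'} via the 9-bit ladder of 257=100000001_2; evaluate at shifted divisors; quotient in F_{8577812738333^2}.
Miller gives e_{257}(P',Q') = 3256520139700 + 6355477219559*t in F_{8577812738333^2}.
(3256520139700 + 6355477219559*t)^{176} mod (8577812738333,f) = 8119419157246 + 3767240930881*t.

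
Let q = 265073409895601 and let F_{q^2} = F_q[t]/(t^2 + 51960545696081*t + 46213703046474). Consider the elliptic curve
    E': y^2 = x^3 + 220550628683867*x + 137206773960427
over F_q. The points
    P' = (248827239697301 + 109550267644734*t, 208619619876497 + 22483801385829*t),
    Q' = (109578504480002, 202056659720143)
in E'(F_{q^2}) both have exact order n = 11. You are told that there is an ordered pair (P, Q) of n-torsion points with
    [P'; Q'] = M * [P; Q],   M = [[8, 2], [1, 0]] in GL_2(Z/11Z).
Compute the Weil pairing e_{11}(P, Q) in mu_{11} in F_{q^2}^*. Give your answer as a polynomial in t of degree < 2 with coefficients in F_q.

The 11-Weil pairing on E[11] over F_{265073409895601} is alternating-bilinear: e_{11}(P',Q') = e_{11}(P,Q)^det(M).
Inverting 9 mod 11: 5. Thus e_{11}(P,Q) = e(P',Q')^{5}.
n = 11 = (1011)_2 (4 bits, wt 3); accumulate f_{11,P'}(Q'+S)/f_{11,P'}(S) along the 3-step ladder.
Miller gives e_{11}(P',Q') = 43513706257322 + 191819961727424*t in F_{265073409895601^2}.
Thus e_{11}(P,Q) = 212846026356998 + 195125538485657*t.

212846026356998 + 195125538485657*t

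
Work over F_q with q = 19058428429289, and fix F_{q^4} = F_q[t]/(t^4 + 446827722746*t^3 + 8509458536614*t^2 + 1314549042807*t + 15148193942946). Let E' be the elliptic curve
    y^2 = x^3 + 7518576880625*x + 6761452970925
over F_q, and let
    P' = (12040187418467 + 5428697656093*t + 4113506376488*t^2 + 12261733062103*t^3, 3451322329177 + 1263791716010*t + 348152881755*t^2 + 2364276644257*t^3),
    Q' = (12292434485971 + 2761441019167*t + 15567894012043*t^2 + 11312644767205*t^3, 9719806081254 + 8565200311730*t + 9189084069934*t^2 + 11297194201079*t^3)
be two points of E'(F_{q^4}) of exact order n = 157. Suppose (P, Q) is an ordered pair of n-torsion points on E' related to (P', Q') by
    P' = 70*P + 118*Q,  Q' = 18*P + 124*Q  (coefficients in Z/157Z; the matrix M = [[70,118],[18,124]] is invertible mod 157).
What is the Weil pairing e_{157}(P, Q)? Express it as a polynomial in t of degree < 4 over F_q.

10046955764452 + 17409454553218*t + 18768508706240*t^2 + 18220810024440*t^3

e_{157}(aP+bQ,cP+dQ) = e_{157}(P,Q)^(ad-bc); with (a,b,c,d)=(70,118,18,124) this gives the det-157 law.
Hence e(P,Q) = e(P',Q')^{95} where 95 = 119^{-1} mod 157.
n = 157 = (10011101)_2 (8 bits, wt 5); accumulate f_{157,P'}(Q'+S)/f_{157,P'}(S) along the 7-step ladder.
Miller gives e_{157}(P',Q') = 3203899120897 + 2535858993479*t + 14918703020696*t^2 + 13263865936271*t^3 in F_{19058428429289^4}.
e_{157}(P,Q) = (3203899120897 + 2535858993479*t + 14918703020696*t^2 + 13263865936271*t^3)^{95} = 10046955764452 + 17409454553218*t + 18768508706240*t^2 + 18220810024440*t^3.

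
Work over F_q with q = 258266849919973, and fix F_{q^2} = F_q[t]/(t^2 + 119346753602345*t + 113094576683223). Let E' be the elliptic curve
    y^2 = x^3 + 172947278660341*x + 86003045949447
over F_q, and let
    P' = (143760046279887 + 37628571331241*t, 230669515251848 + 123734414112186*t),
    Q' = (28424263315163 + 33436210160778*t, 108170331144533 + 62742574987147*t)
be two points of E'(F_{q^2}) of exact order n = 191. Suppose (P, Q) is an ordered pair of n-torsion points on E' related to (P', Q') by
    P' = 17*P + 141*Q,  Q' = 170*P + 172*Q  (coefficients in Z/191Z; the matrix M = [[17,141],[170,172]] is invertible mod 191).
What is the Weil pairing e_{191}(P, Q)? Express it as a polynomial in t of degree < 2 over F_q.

180961318322800 + 228024459476081*t

Alternating bilinearity on E[191] (values in mu_{191} in F_{258266849919973^2}) gives e(P',Q') = e(P,Q)^det(M).
17*172 - 141*170 = -21046; reduced mod 191: det = 155, inverse 122.
Miller loop for e_{191} over F_{258266849919973^2}: bits of 191 = 10111111; 7 double steps + 6 add steps, l/v at each.
Result: e(P',Q') = 42158509170999 + 121230060401614*t.
(42158509170999 + 121230060401614*t)^{122} mod (258266849919973,f) = 180961318322800 + 228024459476081*t.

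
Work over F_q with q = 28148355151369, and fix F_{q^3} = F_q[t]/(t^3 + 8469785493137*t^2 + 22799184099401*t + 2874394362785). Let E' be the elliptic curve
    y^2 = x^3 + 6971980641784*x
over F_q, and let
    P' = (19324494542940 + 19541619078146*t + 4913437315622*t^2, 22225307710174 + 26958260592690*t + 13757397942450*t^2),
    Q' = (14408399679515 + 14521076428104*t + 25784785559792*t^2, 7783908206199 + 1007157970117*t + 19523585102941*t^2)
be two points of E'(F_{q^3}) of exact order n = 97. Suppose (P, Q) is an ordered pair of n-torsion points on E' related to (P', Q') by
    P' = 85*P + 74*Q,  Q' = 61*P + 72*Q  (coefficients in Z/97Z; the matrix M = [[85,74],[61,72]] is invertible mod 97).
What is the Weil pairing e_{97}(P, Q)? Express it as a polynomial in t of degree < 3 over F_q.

Under M = [[85,74],[61,72]] in GL_2(Z/97), e_{97}(P',Q') = e_{97}(P,Q)^(85*72-74*61 mod 97).
85*72 - 74*61 = 1606; reduced mod 97: det = 54, inverse 9.
7-bit Miller (1100001) on E'/F_{28148355151369} with a'=6971980641784, b'=0: accumulate tangent/chord ratios at Q'+S and P'+S'.
e_{97}(P',Q') = 23706244618945 + 26596437462834*t + 12668371904942*t^2.
Hence e(P,Q) = 7684964045834 + 19376551100269*t + 21222446668378*t^2 in F_{28148355151369^3}^*.

7684964045834 + 19376551100269*t + 21222446668378*t^2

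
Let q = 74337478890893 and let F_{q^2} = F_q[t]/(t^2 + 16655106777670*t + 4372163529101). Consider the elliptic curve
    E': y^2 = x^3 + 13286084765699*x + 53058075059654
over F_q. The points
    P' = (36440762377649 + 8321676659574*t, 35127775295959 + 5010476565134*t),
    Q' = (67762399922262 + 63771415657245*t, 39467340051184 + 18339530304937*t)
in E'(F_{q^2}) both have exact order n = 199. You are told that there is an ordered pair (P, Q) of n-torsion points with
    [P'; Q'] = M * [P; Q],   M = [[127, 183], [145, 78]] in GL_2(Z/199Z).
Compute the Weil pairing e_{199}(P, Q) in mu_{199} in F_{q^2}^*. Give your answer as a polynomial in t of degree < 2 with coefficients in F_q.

17339233492809 + 11950008858232*t

e_{199}(aP+bQ,cP+dQ) = e_{199}(P,Q)^(ad-bc); with (a,b,c,d)=(127,183,145,78) this gives the det-199 law.
det(M) mod 199 = 87; its inverse in (Z/199)^* is 183 (check: 87*183 mod 199 = 1).
Double-and-add over 11000111: 8-1 doublings, 5-1 additions; each step l_{T,T}/v_{2T} or l_{T,P'}/v at Q'+S for random S.
The quotient is 69095053295977 + 12683491787963*t.
Thus e_{199}(P,Q) = 17339233492809 + 11950008858232*t.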